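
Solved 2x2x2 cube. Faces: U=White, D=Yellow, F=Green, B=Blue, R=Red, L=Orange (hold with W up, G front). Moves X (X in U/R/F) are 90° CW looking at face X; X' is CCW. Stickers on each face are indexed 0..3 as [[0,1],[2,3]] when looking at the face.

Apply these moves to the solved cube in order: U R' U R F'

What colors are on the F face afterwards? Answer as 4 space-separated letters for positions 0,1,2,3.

Answer: R G B G

Derivation:
After move 1 (U): U=WWWW F=RRGG R=BBRR B=OOBB L=GGOO
After move 2 (R'): R=BRBR U=WBWO F=RWGW D=YRYG B=YOYB
After move 3 (U): U=WWOB F=BRGW R=YOBR B=GGYB L=RWOO
After move 4 (R): R=BYRO U=WROW F=BRGG D=YYYG B=BGWB
After move 5 (F'): F=RGBG U=WRBR R=YYYO D=WOYG L=RWOO
Query: F face = RGBG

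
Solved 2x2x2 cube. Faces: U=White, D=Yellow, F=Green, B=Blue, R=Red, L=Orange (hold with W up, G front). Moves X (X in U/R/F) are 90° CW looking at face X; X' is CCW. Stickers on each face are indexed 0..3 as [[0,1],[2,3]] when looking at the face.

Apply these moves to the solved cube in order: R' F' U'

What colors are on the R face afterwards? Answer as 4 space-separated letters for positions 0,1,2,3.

Answer: W W Y R

Derivation:
After move 1 (R'): R=RRRR U=WBWB F=GWGW D=YGYG B=YBYB
After move 2 (F'): F=WWGG U=WBRR R=GRYR D=OOYG L=OBOW
After move 3 (U'): U=BRWR F=OBGG R=WWYR B=GRYB L=YBOW
Query: R face = WWYR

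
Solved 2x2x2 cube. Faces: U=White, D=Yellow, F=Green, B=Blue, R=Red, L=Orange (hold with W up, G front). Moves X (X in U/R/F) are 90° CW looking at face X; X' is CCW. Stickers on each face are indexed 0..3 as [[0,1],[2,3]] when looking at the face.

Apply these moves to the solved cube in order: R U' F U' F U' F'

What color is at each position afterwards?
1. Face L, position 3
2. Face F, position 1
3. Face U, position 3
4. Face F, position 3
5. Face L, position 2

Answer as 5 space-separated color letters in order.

Answer: G Y O O O

Derivation:
After move 1 (R): R=RRRR U=WGWG F=GYGY D=YBYB B=WBWB
After move 2 (U'): U=GGWW F=OOGY R=GYRR B=RRWB L=WBOO
After move 3 (F): F=GOYO U=GGOB R=WYWR D=RGYB L=WYOB
After move 4 (U'): U=GBGO F=WYYO R=GOWR B=WYWB L=RROB
After move 5 (F): F=YWOY U=GBBR R=GOOR D=WGYB L=RROG
After move 6 (U'): U=BRGB F=RROY R=YWOR B=GOWB L=WYOG
After move 7 (F'): F=RYRO U=BRYO R=GWWR D=YGYB L=WBOG
Query 1: L[3] = G
Query 2: F[1] = Y
Query 3: U[3] = O
Query 4: F[3] = O
Query 5: L[2] = O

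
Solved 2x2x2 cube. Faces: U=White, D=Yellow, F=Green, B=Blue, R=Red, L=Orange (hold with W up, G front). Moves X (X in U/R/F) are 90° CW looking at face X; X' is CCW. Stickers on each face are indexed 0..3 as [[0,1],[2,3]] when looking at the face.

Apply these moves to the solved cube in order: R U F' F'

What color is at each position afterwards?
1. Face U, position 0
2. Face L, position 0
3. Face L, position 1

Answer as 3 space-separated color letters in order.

After move 1 (R): R=RRRR U=WGWG F=GYGY D=YBYB B=WBWB
After move 2 (U): U=WWGG F=RRGY R=WBRR B=OOWB L=GYOO
After move 3 (F'): F=RYRG U=WWWR R=BBYR D=YOYB L=GGOG
After move 4 (F'): F=YGRR U=WWBY R=OBYR D=GGYB L=GROW
Query 1: U[0] = W
Query 2: L[0] = G
Query 3: L[1] = R

Answer: W G R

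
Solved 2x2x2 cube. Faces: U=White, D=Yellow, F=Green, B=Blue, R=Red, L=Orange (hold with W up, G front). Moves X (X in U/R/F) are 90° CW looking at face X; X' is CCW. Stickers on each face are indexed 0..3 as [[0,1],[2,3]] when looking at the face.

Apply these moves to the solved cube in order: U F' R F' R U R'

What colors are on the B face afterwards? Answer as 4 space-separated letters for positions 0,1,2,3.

After move 1 (U): U=WWWW F=RRGG R=BBRR B=OOBB L=GGOO
After move 2 (F'): F=RGRG U=WWBR R=YBYR D=GOYY L=GWOW
After move 3 (R): R=YYRB U=WGBG F=RORY D=GBYO B=ROWB
After move 4 (F'): F=OYRR U=WGYR R=BYGB D=WWYO L=GGOB
After move 5 (R): R=GBBY U=WYYR F=OWRO D=WWYR B=ROGB
After move 6 (U): U=YWRY F=GBRO R=ROBY B=GGGB L=OWOB
After move 7 (R'): R=OYRB U=YGRG F=GWRY D=WBYO B=RGWB
Query: B face = RGWB

Answer: R G W B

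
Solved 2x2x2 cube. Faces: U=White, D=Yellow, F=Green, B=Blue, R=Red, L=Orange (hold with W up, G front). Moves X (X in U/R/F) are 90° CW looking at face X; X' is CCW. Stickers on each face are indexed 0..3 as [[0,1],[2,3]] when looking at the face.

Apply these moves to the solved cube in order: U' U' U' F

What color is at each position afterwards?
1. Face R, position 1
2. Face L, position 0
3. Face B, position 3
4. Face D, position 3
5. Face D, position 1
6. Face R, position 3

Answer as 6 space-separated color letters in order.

After move 1 (U'): U=WWWW F=OOGG R=GGRR B=RRBB L=BBOO
After move 2 (U'): U=WWWW F=BBGG R=OORR B=GGBB L=RROO
After move 3 (U'): U=WWWW F=RRGG R=BBRR B=OOBB L=GGOO
After move 4 (F): F=GRGR U=WWOG R=WBWR D=RBYY L=GYOY
Query 1: R[1] = B
Query 2: L[0] = G
Query 3: B[3] = B
Query 4: D[3] = Y
Query 5: D[1] = B
Query 6: R[3] = R

Answer: B G B Y B R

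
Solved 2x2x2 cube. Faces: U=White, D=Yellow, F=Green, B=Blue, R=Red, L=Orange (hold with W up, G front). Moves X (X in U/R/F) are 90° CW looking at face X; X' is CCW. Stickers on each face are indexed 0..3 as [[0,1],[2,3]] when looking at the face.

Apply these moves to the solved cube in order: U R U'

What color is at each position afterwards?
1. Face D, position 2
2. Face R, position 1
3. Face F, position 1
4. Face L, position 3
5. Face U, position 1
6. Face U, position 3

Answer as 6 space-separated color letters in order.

After move 1 (U): U=WWWW F=RRGG R=BBRR B=OOBB L=GGOO
After move 2 (R): R=RBRB U=WRWG F=RYGY D=YBYO B=WOWB
After move 3 (U'): U=RGWW F=GGGY R=RYRB B=RBWB L=WOOO
Query 1: D[2] = Y
Query 2: R[1] = Y
Query 3: F[1] = G
Query 4: L[3] = O
Query 5: U[1] = G
Query 6: U[3] = W

Answer: Y Y G O G W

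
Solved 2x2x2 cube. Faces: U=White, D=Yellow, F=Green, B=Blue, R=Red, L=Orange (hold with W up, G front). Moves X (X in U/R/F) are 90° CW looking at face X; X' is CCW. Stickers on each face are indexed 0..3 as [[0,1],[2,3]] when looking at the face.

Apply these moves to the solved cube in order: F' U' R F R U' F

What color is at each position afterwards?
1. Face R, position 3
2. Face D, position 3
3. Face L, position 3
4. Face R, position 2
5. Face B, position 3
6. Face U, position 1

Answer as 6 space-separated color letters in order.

Answer: G R R W B O

Derivation:
After move 1 (F'): F=GGGG U=WWRR R=YRYR D=OOYY L=OWOW
After move 2 (U'): U=WRWR F=OWGG R=GGYR B=YRBB L=BBOW
After move 3 (R): R=YGRG U=WWWG F=OOGY D=OBYY B=RRRB
After move 4 (F): F=GOYO U=WWWB R=WGGG D=RYYY L=BOOB
After move 5 (R): R=GWGG U=WOWO F=GYYY D=RRYR B=BRWB
After move 6 (U'): U=OOWW F=BOYY R=GYGG B=GWWB L=BROB
After move 7 (F): F=YBYO U=OOBR R=WYWG D=GGYR L=BROR
Query 1: R[3] = G
Query 2: D[3] = R
Query 3: L[3] = R
Query 4: R[2] = W
Query 5: B[3] = B
Query 6: U[1] = O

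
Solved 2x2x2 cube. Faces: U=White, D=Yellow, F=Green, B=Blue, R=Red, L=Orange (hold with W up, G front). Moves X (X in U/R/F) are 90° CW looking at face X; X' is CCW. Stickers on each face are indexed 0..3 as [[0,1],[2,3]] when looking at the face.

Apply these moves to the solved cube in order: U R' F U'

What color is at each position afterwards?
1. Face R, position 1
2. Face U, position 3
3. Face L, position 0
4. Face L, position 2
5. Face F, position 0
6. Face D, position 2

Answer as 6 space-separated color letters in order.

Answer: R O Y O G Y

Derivation:
After move 1 (U): U=WWWW F=RRGG R=BBRR B=OOBB L=GGOO
After move 2 (R'): R=BRBR U=WBWO F=RWGW D=YRYG B=YOYB
After move 3 (F): F=GRWW U=WBOG R=WROR D=BBYG L=GYOR
After move 4 (U'): U=BGWO F=GYWW R=GROR B=WRYB L=YOOR
Query 1: R[1] = R
Query 2: U[3] = O
Query 3: L[0] = Y
Query 4: L[2] = O
Query 5: F[0] = G
Query 6: D[2] = Y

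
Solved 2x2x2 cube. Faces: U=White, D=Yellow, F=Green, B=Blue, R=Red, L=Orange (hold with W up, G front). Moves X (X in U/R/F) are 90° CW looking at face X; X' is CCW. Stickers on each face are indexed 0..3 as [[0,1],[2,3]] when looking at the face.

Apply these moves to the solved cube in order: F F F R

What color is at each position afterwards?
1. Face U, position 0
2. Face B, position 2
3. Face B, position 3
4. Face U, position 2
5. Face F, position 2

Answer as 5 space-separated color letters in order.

Answer: W W B R G

Derivation:
After move 1 (F): F=GGGG U=WWOO R=WRWR D=RRYY L=OYOY
After move 2 (F): F=GGGG U=WWYY R=OROR D=WWYY L=OROR
After move 3 (F): F=GGGG U=WWRR R=YRYR D=OOYY L=OWOW
After move 4 (R): R=YYRR U=WGRG F=GOGY D=OBYB B=RBWB
Query 1: U[0] = W
Query 2: B[2] = W
Query 3: B[3] = B
Query 4: U[2] = R
Query 5: F[2] = G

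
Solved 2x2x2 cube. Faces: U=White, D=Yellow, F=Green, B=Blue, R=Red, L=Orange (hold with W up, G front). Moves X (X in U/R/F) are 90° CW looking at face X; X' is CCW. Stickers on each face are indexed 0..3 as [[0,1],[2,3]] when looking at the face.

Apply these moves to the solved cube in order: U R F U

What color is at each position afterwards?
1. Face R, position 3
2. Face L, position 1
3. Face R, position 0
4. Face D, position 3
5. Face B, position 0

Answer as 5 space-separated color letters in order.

After move 1 (U): U=WWWW F=RRGG R=BBRR B=OOBB L=GGOO
After move 2 (R): R=RBRB U=WRWG F=RYGY D=YBYO B=WOWB
After move 3 (F): F=GRYY U=WROG R=WBGB D=RRYO L=GYOB
After move 4 (U): U=OWGR F=WBYY R=WOGB B=GYWB L=GROB
Query 1: R[3] = B
Query 2: L[1] = R
Query 3: R[0] = W
Query 4: D[3] = O
Query 5: B[0] = G

Answer: B R W O G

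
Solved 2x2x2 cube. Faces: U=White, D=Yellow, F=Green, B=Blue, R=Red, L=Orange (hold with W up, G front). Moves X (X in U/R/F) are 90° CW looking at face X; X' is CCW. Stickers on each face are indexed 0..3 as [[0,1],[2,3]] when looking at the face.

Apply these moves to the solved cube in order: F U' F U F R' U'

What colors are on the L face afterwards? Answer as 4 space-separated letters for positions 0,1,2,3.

After move 1 (F): F=GGGG U=WWOO R=WRWR D=RRYY L=OYOY
After move 2 (U'): U=WOWO F=OYGG R=GGWR B=WRBB L=BBOY
After move 3 (F): F=GOGY U=WOYB R=WGOR D=WGYY L=BROR
After move 4 (U): U=YWBO F=WGGY R=WROR B=BRBB L=GOOR
After move 5 (F): F=GWYG U=YWRO R=BROR D=OWYY L=GWOG
After move 6 (R'): R=RRBO U=YBRB F=GWYO D=OWYG B=YRWB
After move 7 (U'): U=BBYR F=GWYO R=GWBO B=RRWB L=YROG
Query: L face = YROG

Answer: Y R O G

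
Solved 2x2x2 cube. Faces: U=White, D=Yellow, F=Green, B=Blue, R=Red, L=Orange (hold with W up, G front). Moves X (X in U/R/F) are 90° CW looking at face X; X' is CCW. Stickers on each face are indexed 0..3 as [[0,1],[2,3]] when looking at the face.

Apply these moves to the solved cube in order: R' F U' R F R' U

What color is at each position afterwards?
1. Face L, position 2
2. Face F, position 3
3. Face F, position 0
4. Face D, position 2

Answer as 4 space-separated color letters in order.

Answer: O B G Y

Derivation:
After move 1 (R'): R=RRRR U=WBWB F=GWGW D=YGYG B=YBYB
After move 2 (F): F=GGWW U=WBOO R=WRBR D=RRYG L=OYOG
After move 3 (U'): U=BOWO F=OYWW R=GGBR B=WRYB L=YBOG
After move 4 (R): R=BGRG U=BYWW F=ORWG D=RYYW B=OROB
After move 5 (F): F=WOGR U=BYGB R=WGWG D=RBYW L=YROY
After move 6 (R'): R=GGWW U=BOGO F=WYGB D=ROYR B=WRBB
After move 7 (U): U=GBOO F=GGGB R=WRWW B=YRBB L=WYOY
Query 1: L[2] = O
Query 2: F[3] = B
Query 3: F[0] = G
Query 4: D[2] = Y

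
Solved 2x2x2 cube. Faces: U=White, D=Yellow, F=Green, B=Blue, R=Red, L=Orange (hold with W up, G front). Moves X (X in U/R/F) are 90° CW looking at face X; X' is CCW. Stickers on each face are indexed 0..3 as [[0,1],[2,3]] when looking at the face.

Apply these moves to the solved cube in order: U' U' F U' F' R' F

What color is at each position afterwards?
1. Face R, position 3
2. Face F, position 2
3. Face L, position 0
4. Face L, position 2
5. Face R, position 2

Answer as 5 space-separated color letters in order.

After move 1 (U'): U=WWWW F=OOGG R=GGRR B=RRBB L=BBOO
After move 2 (U'): U=WWWW F=BBGG R=OORR B=GGBB L=RROO
After move 3 (F): F=GBGB U=WWOR R=WOWR D=ROYY L=RYOY
After move 4 (U'): U=WRWO F=RYGB R=GBWR B=WOBB L=GGOY
After move 5 (F'): F=YBRG U=WRGW R=OBRR D=GYYY L=GOOW
After move 6 (R'): R=BROR U=WBGW F=YRRW D=GBYG B=YOYB
After move 7 (F): F=RYWR U=WBWO R=GRWR D=OBYG L=GGOB
Query 1: R[3] = R
Query 2: F[2] = W
Query 3: L[0] = G
Query 4: L[2] = O
Query 5: R[2] = W

Answer: R W G O W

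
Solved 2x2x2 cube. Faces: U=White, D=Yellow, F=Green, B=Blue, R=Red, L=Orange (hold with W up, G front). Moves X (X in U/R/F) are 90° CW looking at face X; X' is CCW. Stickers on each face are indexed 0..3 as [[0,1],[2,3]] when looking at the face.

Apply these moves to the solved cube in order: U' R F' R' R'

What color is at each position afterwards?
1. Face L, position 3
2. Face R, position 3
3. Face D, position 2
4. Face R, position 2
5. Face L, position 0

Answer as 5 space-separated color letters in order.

Answer: W B Y G B

Derivation:
After move 1 (U'): U=WWWW F=OOGG R=GGRR B=RRBB L=BBOO
After move 2 (R): R=RGRG U=WOWG F=OYGY D=YBYR B=WRWB
After move 3 (F'): F=YYOG U=WORR R=BGYG D=BOYR L=BGOW
After move 4 (R'): R=GGBY U=WWRW F=YOOR D=BYYG B=RROB
After move 5 (R'): R=GYGB U=WORR F=YWOW D=BOYR B=GRYB
Query 1: L[3] = W
Query 2: R[3] = B
Query 3: D[2] = Y
Query 4: R[2] = G
Query 5: L[0] = B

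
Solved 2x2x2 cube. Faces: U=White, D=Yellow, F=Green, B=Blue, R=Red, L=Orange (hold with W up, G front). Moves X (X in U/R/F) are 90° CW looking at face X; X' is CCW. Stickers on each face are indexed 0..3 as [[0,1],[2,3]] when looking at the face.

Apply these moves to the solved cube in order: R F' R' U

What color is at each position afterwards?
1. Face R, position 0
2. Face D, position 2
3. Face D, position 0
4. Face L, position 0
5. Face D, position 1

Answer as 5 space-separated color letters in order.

Answer: B Y O Y Y

Derivation:
After move 1 (R): R=RRRR U=WGWG F=GYGY D=YBYB B=WBWB
After move 2 (F'): F=YYGG U=WGRR R=BRYR D=OOYB L=OGOW
After move 3 (R'): R=RRBY U=WWRW F=YGGR D=OYYG B=BBOB
After move 4 (U): U=RWWW F=RRGR R=BBBY B=OGOB L=YGOW
Query 1: R[0] = B
Query 2: D[2] = Y
Query 3: D[0] = O
Query 4: L[0] = Y
Query 5: D[1] = Y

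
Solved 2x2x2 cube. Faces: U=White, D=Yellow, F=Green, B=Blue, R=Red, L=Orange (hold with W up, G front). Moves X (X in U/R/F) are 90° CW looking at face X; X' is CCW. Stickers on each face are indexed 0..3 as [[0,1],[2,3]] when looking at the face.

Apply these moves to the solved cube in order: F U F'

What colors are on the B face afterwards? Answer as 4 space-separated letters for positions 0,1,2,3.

Answer: O Y B B

Derivation:
After move 1 (F): F=GGGG U=WWOO R=WRWR D=RRYY L=OYOY
After move 2 (U): U=OWOW F=WRGG R=BBWR B=OYBB L=GGOY
After move 3 (F'): F=RGWG U=OWBW R=RBRR D=GYYY L=GWOO
Query: B face = OYBB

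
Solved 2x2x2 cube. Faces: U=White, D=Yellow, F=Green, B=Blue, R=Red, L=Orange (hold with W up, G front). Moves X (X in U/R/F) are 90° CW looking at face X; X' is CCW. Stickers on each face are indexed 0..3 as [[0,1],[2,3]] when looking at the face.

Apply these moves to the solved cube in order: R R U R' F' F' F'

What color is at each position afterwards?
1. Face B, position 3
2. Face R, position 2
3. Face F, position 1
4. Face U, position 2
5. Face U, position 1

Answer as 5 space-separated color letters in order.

After move 1 (R): R=RRRR U=WGWG F=GYGY D=YBYB B=WBWB
After move 2 (R): R=RRRR U=WYWY F=GBGB D=YWYW B=GBGB
After move 3 (U): U=WWYY F=RRGB R=GBRR B=OOGB L=GBOO
After move 4 (R'): R=BRGR U=WGYO F=RWGY D=YRYB B=WOWB
After move 5 (F'): F=WYRG U=WGBG R=RRYR D=BOYB L=GOOY
After move 6 (F'): F=YGWR U=WGRY R=ORBR D=OYYB L=GGOB
After move 7 (F'): F=GRYW U=WGOB R=YROR D=GBYB L=GYOR
Query 1: B[3] = B
Query 2: R[2] = O
Query 3: F[1] = R
Query 4: U[2] = O
Query 5: U[1] = G

Answer: B O R O G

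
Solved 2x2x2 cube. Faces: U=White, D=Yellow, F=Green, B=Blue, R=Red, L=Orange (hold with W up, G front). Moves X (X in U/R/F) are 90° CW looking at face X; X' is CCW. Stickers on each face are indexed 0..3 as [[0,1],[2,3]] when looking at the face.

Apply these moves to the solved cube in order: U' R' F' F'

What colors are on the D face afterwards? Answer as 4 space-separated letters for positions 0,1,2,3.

After move 1 (U'): U=WWWW F=OOGG R=GGRR B=RRBB L=BBOO
After move 2 (R'): R=GRGR U=WBWR F=OWGW D=YOYG B=YRYB
After move 3 (F'): F=WWOG U=WBGG R=ORYR D=BOYG L=BROW
After move 4 (F'): F=WGWO U=WBOY R=ORBR D=RWYG L=BGOG
Query: D face = RWYG

Answer: R W Y G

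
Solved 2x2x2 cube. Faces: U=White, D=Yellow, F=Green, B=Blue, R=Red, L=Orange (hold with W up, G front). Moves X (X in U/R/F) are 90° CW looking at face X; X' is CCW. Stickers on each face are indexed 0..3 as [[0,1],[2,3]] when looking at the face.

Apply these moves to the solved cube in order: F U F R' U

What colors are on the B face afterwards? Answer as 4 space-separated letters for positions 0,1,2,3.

Answer: G R B B

Derivation:
After move 1 (F): F=GGGG U=WWOO R=WRWR D=RRYY L=OYOY
After move 2 (U): U=OWOW F=WRGG R=BBWR B=OYBB L=GGOY
After move 3 (F): F=GWGR U=OWYG R=OBWR D=WBYY L=GROR
After move 4 (R'): R=BROW U=OBYO F=GWGG D=WWYR B=YYBB
After move 5 (U): U=YOOB F=BRGG R=YYOW B=GRBB L=GWOR
Query: B face = GRBB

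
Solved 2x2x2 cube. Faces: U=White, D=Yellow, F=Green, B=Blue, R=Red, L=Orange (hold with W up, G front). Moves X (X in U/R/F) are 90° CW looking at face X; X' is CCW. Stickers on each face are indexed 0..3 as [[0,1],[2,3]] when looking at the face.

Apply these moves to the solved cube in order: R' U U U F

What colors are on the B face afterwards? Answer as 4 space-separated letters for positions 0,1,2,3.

After move 1 (R'): R=RRRR U=WBWB F=GWGW D=YGYG B=YBYB
After move 2 (U): U=WWBB F=RRGW R=YBRR B=OOYB L=GWOO
After move 3 (U): U=BWBW F=YBGW R=OORR B=GWYB L=RROO
After move 4 (U): U=BBWW F=OOGW R=GWRR B=RRYB L=YBOO
After move 5 (F): F=GOWO U=BBOB R=WWWR D=RGYG L=YYOG
Query: B face = RRYB

Answer: R R Y B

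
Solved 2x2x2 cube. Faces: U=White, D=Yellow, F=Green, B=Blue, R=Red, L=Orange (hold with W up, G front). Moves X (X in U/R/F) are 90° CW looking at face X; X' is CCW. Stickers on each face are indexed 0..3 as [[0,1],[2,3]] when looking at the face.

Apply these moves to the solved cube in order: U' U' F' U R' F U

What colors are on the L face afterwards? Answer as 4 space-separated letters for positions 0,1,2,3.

Answer: B Y O O

Derivation:
After move 1 (U'): U=WWWW F=OOGG R=GGRR B=RRBB L=BBOO
After move 2 (U'): U=WWWW F=BBGG R=OORR B=GGBB L=RROO
After move 3 (F'): F=BGBG U=WWOR R=YOYR D=ROYY L=RWOW
After move 4 (U): U=OWRW F=YOBG R=GGYR B=RWBB L=BGOW
After move 5 (R'): R=GRGY U=OBRR F=YWBW D=ROYG B=YWOB
After move 6 (F): F=BYWW U=OBWG R=RRRY D=GGYG L=BROO
After move 7 (U): U=WOGB F=RRWW R=YWRY B=BROB L=BYOO
Query: L face = BYOO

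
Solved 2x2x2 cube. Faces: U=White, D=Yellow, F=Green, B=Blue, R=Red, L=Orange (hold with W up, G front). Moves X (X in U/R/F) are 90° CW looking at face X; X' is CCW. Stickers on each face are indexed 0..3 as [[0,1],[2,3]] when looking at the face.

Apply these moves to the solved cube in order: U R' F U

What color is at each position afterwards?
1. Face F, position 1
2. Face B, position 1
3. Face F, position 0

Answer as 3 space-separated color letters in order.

After move 1 (U): U=WWWW F=RRGG R=BBRR B=OOBB L=GGOO
After move 2 (R'): R=BRBR U=WBWO F=RWGW D=YRYG B=YOYB
After move 3 (F): F=GRWW U=WBOG R=WROR D=BBYG L=GYOR
After move 4 (U): U=OWGB F=WRWW R=YOOR B=GYYB L=GROR
Query 1: F[1] = R
Query 2: B[1] = Y
Query 3: F[0] = W

Answer: R Y W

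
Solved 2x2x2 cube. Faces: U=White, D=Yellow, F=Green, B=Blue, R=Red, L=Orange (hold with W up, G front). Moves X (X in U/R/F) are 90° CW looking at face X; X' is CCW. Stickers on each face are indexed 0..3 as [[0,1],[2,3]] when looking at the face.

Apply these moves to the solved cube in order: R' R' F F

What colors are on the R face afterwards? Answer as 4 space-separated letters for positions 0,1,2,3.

Answer: O R O R

Derivation:
After move 1 (R'): R=RRRR U=WBWB F=GWGW D=YGYG B=YBYB
After move 2 (R'): R=RRRR U=WYWY F=GBGB D=YWYW B=GBGB
After move 3 (F): F=GGBB U=WYOO R=WRYR D=RRYW L=OYOW
After move 4 (F): F=BGBG U=WYWY R=OROR D=YWYW L=OROR
Query: R face = OROR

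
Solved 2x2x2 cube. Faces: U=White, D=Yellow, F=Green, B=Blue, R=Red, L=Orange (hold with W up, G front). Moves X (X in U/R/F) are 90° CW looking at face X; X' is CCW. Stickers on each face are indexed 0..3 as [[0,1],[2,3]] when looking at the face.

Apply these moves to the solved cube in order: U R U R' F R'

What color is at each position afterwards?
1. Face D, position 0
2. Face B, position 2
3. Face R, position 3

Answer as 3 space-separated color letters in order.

Answer: W O G

Derivation:
After move 1 (U): U=WWWW F=RRGG R=BBRR B=OOBB L=GGOO
After move 2 (R): R=RBRB U=WRWG F=RYGY D=YBYO B=WOWB
After move 3 (U): U=WWGR F=RBGY R=WORB B=GGWB L=RYOO
After move 4 (R'): R=OBWR U=WWGG F=RWGR D=YBYY B=OGBB
After move 5 (F): F=GRRW U=WWOY R=GBGR D=WOYY L=RYOB
After move 6 (R'): R=BRGG U=WBOO F=GWRY D=WRYW B=YGOB
Query 1: D[0] = W
Query 2: B[2] = O
Query 3: R[3] = G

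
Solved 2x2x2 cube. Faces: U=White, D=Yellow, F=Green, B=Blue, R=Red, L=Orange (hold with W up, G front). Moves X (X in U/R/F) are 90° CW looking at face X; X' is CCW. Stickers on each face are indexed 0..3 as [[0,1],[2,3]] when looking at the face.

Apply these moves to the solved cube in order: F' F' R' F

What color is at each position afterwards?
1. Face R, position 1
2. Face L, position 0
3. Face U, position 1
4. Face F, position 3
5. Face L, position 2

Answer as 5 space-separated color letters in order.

Answer: R O B W O

Derivation:
After move 1 (F'): F=GGGG U=WWRR R=YRYR D=OOYY L=OWOW
After move 2 (F'): F=GGGG U=WWYY R=OROR D=WWYY L=OROR
After move 3 (R'): R=RROO U=WBYB F=GWGY D=WGYG B=YBWB
After move 4 (F): F=GGYW U=WBRR R=YRBO D=ORYG L=OWOG
Query 1: R[1] = R
Query 2: L[0] = O
Query 3: U[1] = B
Query 4: F[3] = W
Query 5: L[2] = O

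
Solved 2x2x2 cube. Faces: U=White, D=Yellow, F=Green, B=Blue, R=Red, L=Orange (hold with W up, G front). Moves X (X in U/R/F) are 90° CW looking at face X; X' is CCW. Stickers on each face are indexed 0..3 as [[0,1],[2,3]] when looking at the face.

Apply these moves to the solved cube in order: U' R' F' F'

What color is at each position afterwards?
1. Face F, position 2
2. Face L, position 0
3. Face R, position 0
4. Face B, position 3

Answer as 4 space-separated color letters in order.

After move 1 (U'): U=WWWW F=OOGG R=GGRR B=RRBB L=BBOO
After move 2 (R'): R=GRGR U=WBWR F=OWGW D=YOYG B=YRYB
After move 3 (F'): F=WWOG U=WBGG R=ORYR D=BOYG L=BROW
After move 4 (F'): F=WGWO U=WBOY R=ORBR D=RWYG L=BGOG
Query 1: F[2] = W
Query 2: L[0] = B
Query 3: R[0] = O
Query 4: B[3] = B

Answer: W B O B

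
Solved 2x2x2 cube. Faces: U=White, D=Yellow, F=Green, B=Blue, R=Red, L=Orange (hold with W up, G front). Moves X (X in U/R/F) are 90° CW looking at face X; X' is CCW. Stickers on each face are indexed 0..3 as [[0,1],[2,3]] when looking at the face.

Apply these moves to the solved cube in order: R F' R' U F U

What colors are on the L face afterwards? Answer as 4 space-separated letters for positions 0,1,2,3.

After move 1 (R): R=RRRR U=WGWG F=GYGY D=YBYB B=WBWB
After move 2 (F'): F=YYGG U=WGRR R=BRYR D=OOYB L=OGOW
After move 3 (R'): R=RRBY U=WWRW F=YGGR D=OYYG B=BBOB
After move 4 (U): U=RWWW F=RRGR R=BBBY B=OGOB L=YGOW
After move 5 (F): F=GRRR U=RWWG R=WBWY D=BBYG L=YOOY
After move 6 (U): U=WRGW F=WBRR R=OGWY B=YOOB L=GROY
Query: L face = GROY

Answer: G R O Y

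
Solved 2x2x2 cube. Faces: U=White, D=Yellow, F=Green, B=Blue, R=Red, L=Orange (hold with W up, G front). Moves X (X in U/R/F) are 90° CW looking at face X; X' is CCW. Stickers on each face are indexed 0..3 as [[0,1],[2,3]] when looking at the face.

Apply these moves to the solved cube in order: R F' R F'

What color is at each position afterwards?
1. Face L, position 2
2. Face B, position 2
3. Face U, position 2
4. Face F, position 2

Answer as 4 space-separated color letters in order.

After move 1 (R): R=RRRR U=WGWG F=GYGY D=YBYB B=WBWB
After move 2 (F'): F=YYGG U=WGRR R=BRYR D=OOYB L=OGOW
After move 3 (R): R=YBRR U=WYRG F=YOGB D=OWYW B=RBGB
After move 4 (F'): F=OBYG U=WYYR R=WBOR D=GWYW L=OGOR
Query 1: L[2] = O
Query 2: B[2] = G
Query 3: U[2] = Y
Query 4: F[2] = Y

Answer: O G Y Y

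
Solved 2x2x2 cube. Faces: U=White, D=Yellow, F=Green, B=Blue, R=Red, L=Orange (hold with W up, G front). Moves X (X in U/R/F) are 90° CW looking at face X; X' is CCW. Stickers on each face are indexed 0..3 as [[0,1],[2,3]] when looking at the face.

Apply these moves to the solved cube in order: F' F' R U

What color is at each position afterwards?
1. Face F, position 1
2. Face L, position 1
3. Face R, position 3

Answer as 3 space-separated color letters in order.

Answer: O W R

Derivation:
After move 1 (F'): F=GGGG U=WWRR R=YRYR D=OOYY L=OWOW
After move 2 (F'): F=GGGG U=WWYY R=OROR D=WWYY L=OROR
After move 3 (R): R=OORR U=WGYG F=GWGY D=WBYB B=YBWB
After move 4 (U): U=YWGG F=OOGY R=YBRR B=ORWB L=GWOR
Query 1: F[1] = O
Query 2: L[1] = W
Query 3: R[3] = R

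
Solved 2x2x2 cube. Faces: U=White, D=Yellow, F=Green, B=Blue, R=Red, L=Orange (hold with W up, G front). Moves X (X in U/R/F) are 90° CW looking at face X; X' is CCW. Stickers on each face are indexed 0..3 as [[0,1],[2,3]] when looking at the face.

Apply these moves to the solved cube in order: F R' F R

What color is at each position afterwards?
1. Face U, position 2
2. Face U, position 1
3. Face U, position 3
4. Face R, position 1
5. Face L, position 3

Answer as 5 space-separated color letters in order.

Answer: Y G W O G

Derivation:
After move 1 (F): F=GGGG U=WWOO R=WRWR D=RRYY L=OYOY
After move 2 (R'): R=RRWW U=WBOB F=GWGO D=RGYG B=YBRB
After move 3 (F): F=GGOW U=WBYY R=ORBW D=WRYG L=OROG
After move 4 (R): R=BOWR U=WGYW F=GROG D=WRYY B=YBBB
Query 1: U[2] = Y
Query 2: U[1] = G
Query 3: U[3] = W
Query 4: R[1] = O
Query 5: L[3] = G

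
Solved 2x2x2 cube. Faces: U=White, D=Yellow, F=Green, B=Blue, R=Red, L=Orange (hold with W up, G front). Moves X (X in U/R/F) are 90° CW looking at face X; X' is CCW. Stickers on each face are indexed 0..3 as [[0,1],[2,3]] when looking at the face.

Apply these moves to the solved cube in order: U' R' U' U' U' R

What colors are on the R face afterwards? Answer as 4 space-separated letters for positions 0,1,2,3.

Answer: G Y R R

Derivation:
After move 1 (U'): U=WWWW F=OOGG R=GGRR B=RRBB L=BBOO
After move 2 (R'): R=GRGR U=WBWR F=OWGW D=YOYG B=YRYB
After move 3 (U'): U=BRWW F=BBGW R=OWGR B=GRYB L=YROO
After move 4 (U'): U=RWBW F=YRGW R=BBGR B=OWYB L=GROO
After move 5 (U'): U=WWRB F=GRGW R=YRGR B=BBYB L=OWOO
After move 6 (R): R=GYRR U=WRRW F=GOGG D=YYYB B=BBWB
Query: R face = GYRR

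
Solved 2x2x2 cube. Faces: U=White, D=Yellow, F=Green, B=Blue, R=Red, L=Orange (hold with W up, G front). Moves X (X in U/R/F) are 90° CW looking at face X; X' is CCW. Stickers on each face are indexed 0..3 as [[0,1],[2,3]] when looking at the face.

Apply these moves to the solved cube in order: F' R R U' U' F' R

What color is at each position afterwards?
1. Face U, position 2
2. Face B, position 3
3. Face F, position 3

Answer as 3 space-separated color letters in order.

After move 1 (F'): F=GGGG U=WWRR R=YRYR D=OOYY L=OWOW
After move 2 (R): R=YYRR U=WGRG F=GOGY D=OBYB B=RBWB
After move 3 (R): R=RYRY U=WORY F=GBGB D=OWYR B=GBGB
After move 4 (U'): U=OYWR F=OWGB R=GBRY B=RYGB L=GBOW
After move 5 (U'): U=YROW F=GBGB R=OWRY B=GBGB L=RYOW
After move 6 (F'): F=BBGG U=YROR R=WWOY D=YWYR L=RWOO
After move 7 (R): R=OWYW U=YBOG F=BWGR D=YGYG B=RBRB
Query 1: U[2] = O
Query 2: B[3] = B
Query 3: F[3] = R

Answer: O B R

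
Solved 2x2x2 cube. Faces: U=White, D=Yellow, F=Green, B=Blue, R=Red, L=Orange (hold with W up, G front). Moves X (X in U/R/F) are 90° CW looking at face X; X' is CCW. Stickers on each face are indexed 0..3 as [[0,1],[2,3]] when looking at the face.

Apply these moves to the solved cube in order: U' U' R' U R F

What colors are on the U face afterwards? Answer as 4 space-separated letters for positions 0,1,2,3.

Answer: W R O W

Derivation:
After move 1 (U'): U=WWWW F=OOGG R=GGRR B=RRBB L=BBOO
After move 2 (U'): U=WWWW F=BBGG R=OORR B=GGBB L=RROO
After move 3 (R'): R=OROR U=WBWG F=BWGW D=YBYG B=YGYB
After move 4 (U): U=WWGB F=ORGW R=YGOR B=RRYB L=BWOO
After move 5 (R): R=OYRG U=WRGW F=OBGG D=YYYR B=BRWB
After move 6 (F): F=GOGB U=WROW R=GYWG D=ROYR L=BYOY
Query: U face = WROW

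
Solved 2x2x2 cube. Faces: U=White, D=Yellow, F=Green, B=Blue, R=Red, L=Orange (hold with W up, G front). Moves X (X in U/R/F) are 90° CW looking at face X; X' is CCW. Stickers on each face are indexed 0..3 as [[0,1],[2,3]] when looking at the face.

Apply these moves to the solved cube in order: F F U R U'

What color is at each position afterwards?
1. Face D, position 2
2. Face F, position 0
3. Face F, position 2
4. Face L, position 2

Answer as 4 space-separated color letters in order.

Answer: Y G G O

Derivation:
After move 1 (F): F=GGGG U=WWOO R=WRWR D=RRYY L=OYOY
After move 2 (F): F=GGGG U=WWYY R=OROR D=WWYY L=OROR
After move 3 (U): U=YWYW F=ORGG R=BBOR B=ORBB L=GGOR
After move 4 (R): R=OBRB U=YRYG F=OWGY D=WBYO B=WRWB
After move 5 (U'): U=RGYY F=GGGY R=OWRB B=OBWB L=WROR
Query 1: D[2] = Y
Query 2: F[0] = G
Query 3: F[2] = G
Query 4: L[2] = O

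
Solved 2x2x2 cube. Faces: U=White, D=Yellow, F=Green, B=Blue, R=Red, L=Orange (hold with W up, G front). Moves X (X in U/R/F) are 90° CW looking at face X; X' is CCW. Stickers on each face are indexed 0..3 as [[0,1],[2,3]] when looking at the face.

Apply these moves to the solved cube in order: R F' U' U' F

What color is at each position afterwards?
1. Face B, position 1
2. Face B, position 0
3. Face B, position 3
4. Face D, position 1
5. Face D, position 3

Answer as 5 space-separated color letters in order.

Answer: Y Y B O B

Derivation:
After move 1 (R): R=RRRR U=WGWG F=GYGY D=YBYB B=WBWB
After move 2 (F'): F=YYGG U=WGRR R=BRYR D=OOYB L=OGOW
After move 3 (U'): U=GRWR F=OGGG R=YYYR B=BRWB L=WBOW
After move 4 (U'): U=RRGW F=WBGG R=OGYR B=YYWB L=BROW
After move 5 (F): F=GWGB U=RRWR R=GGWR D=YOYB L=BOOO
Query 1: B[1] = Y
Query 2: B[0] = Y
Query 3: B[3] = B
Query 4: D[1] = O
Query 5: D[3] = B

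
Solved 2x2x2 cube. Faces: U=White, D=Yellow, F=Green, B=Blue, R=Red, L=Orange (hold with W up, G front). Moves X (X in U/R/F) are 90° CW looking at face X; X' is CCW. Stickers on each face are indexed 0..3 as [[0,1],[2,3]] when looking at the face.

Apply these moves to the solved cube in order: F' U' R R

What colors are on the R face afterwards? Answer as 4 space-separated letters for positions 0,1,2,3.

After move 1 (F'): F=GGGG U=WWRR R=YRYR D=OOYY L=OWOW
After move 2 (U'): U=WRWR F=OWGG R=GGYR B=YRBB L=BBOW
After move 3 (R): R=YGRG U=WWWG F=OOGY D=OBYY B=RRRB
After move 4 (R): R=RYGG U=WOWY F=OBGY D=ORYR B=GRWB
Query: R face = RYGG

Answer: R Y G G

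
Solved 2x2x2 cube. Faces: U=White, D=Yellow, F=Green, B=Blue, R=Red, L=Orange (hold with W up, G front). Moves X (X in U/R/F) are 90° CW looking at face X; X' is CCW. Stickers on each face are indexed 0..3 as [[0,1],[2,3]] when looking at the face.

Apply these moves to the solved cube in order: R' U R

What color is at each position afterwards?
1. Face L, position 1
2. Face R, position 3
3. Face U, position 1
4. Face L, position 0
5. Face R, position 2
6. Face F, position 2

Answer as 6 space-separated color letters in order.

Answer: W B R G R G

Derivation:
After move 1 (R'): R=RRRR U=WBWB F=GWGW D=YGYG B=YBYB
After move 2 (U): U=WWBB F=RRGW R=YBRR B=OOYB L=GWOO
After move 3 (R): R=RYRB U=WRBW F=RGGG D=YYYO B=BOWB
Query 1: L[1] = W
Query 2: R[3] = B
Query 3: U[1] = R
Query 4: L[0] = G
Query 5: R[2] = R
Query 6: F[2] = G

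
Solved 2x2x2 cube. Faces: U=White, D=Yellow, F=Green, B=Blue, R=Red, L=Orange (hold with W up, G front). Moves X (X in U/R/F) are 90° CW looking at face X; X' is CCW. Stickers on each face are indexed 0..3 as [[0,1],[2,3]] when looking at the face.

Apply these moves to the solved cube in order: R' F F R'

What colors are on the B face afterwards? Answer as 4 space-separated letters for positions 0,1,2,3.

After move 1 (R'): R=RRRR U=WBWB F=GWGW D=YGYG B=YBYB
After move 2 (F): F=GGWW U=WBOO R=WRBR D=RRYG L=OYOG
After move 3 (F): F=WGWG U=WBGY R=OROR D=BWYG L=OROR
After move 4 (R'): R=RROO U=WYGY F=WBWY D=BGYG B=GBWB
Query: B face = GBWB

Answer: G B W B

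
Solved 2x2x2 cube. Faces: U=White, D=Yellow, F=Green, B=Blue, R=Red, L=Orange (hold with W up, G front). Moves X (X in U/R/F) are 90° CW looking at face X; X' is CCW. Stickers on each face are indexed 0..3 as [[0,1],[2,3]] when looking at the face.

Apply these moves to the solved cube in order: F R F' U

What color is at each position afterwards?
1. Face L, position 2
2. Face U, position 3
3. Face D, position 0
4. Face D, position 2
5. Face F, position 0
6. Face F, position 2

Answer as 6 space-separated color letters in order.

Answer: O G Y Y B G

Derivation:
After move 1 (F): F=GGGG U=WWOO R=WRWR D=RRYY L=OYOY
After move 2 (R): R=WWRR U=WGOG F=GRGY D=RBYB B=OBWB
After move 3 (F'): F=RYGG U=WGWR R=BWRR D=YYYB L=OGOO
After move 4 (U): U=WWRG F=BWGG R=OBRR B=OGWB L=RYOO
Query 1: L[2] = O
Query 2: U[3] = G
Query 3: D[0] = Y
Query 4: D[2] = Y
Query 5: F[0] = B
Query 6: F[2] = G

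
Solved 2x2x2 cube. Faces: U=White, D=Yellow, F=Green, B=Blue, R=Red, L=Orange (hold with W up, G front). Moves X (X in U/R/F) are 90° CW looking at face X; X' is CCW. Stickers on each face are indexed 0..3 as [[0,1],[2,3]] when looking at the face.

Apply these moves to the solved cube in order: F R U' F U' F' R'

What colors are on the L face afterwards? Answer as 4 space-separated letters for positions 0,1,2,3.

After move 1 (F): F=GGGG U=WWOO R=WRWR D=RRYY L=OYOY
After move 2 (R): R=WWRR U=WGOG F=GRGY D=RBYB B=OBWB
After move 3 (U'): U=GGWO F=OYGY R=GRRR B=WWWB L=OBOY
After move 4 (F): F=GOYY U=GGYB R=WROR D=RGYB L=OROB
After move 5 (U'): U=GBGY F=ORYY R=GOOR B=WRWB L=WWOB
After move 6 (F'): F=RYOY U=GBGO R=GORR D=WBYB L=WYOG
After move 7 (R'): R=ORGR U=GWGW F=RBOO D=WYYY B=BRBB
Query: L face = WYOG

Answer: W Y O G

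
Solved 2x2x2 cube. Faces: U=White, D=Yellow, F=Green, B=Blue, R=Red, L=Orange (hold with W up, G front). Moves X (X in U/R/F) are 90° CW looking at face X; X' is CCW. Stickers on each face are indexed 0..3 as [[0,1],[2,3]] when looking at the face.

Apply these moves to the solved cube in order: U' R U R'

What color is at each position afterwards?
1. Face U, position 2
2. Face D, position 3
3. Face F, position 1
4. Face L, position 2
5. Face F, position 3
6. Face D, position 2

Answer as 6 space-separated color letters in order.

Answer: G Y W O O Y

Derivation:
After move 1 (U'): U=WWWW F=OOGG R=GGRR B=RRBB L=BBOO
After move 2 (R): R=RGRG U=WOWG F=OYGY D=YBYR B=WRWB
After move 3 (U): U=WWGO F=RGGY R=WRRG B=BBWB L=OYOO
After move 4 (R'): R=RGWR U=WWGB F=RWGO D=YGYY B=RBBB
Query 1: U[2] = G
Query 2: D[3] = Y
Query 3: F[1] = W
Query 4: L[2] = O
Query 5: F[3] = O
Query 6: D[2] = Y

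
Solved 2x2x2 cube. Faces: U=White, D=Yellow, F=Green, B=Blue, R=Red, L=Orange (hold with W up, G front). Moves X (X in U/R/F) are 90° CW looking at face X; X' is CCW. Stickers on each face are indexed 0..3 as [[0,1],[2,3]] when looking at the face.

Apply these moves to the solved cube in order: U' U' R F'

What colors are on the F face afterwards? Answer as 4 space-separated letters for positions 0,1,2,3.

Answer: Y Y B G

Derivation:
After move 1 (U'): U=WWWW F=OOGG R=GGRR B=RRBB L=BBOO
After move 2 (U'): U=WWWW F=BBGG R=OORR B=GGBB L=RROO
After move 3 (R): R=RORO U=WBWG F=BYGY D=YBYG B=WGWB
After move 4 (F'): F=YYBG U=WBRR R=BOYO D=ROYG L=RGOW
Query: F face = YYBG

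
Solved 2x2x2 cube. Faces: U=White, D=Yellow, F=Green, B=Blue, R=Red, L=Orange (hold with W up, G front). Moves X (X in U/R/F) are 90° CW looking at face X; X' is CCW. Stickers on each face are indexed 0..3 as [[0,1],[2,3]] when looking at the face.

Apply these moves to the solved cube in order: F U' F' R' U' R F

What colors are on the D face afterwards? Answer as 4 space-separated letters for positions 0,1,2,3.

Answer: R R Y G

Derivation:
After move 1 (F): F=GGGG U=WWOO R=WRWR D=RRYY L=OYOY
After move 2 (U'): U=WOWO F=OYGG R=GGWR B=WRBB L=BBOY
After move 3 (F'): F=YGOG U=WOGW R=RGRR D=BYYY L=BOOW
After move 4 (R'): R=GRRR U=WBGW F=YOOW D=BGYG B=YRYB
After move 5 (U'): U=BWWG F=BOOW R=YORR B=GRYB L=YROW
After move 6 (R): R=RYRO U=BOWW F=BGOG D=BYYG B=GRWB
After move 7 (F): F=OBGG U=BOWR R=WYWO D=RRYG L=YBOY
Query: D face = RRYG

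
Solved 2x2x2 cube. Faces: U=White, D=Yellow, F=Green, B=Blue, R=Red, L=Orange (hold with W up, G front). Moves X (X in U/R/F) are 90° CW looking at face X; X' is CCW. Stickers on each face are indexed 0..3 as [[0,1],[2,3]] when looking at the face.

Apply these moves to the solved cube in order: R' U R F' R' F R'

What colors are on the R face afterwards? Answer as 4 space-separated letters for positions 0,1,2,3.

Answer: B Y R B

Derivation:
After move 1 (R'): R=RRRR U=WBWB F=GWGW D=YGYG B=YBYB
After move 2 (U): U=WWBB F=RRGW R=YBRR B=OOYB L=GWOO
After move 3 (R): R=RYRB U=WRBW F=RGGG D=YYYO B=BOWB
After move 4 (F'): F=GGRG U=WRRR R=YYYB D=WOYO L=GWOB
After move 5 (R'): R=YBYY U=WWRB F=GRRR D=WGYG B=OOOB
After move 6 (F): F=RGRR U=WWBW R=RBBY D=YYYG L=GWOG
After move 7 (R'): R=BYRB U=WOBO F=RWRW D=YGYR B=GOYB
Query: R face = BYRB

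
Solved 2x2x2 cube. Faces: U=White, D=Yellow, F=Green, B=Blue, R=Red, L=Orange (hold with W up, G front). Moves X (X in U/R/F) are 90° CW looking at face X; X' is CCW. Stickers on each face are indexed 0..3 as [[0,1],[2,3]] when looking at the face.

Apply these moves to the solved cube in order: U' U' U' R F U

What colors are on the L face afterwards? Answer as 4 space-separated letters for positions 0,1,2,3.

After move 1 (U'): U=WWWW F=OOGG R=GGRR B=RRBB L=BBOO
After move 2 (U'): U=WWWW F=BBGG R=OORR B=GGBB L=RROO
After move 3 (U'): U=WWWW F=RRGG R=BBRR B=OOBB L=GGOO
After move 4 (R): R=RBRB U=WRWG F=RYGY D=YBYO B=WOWB
After move 5 (F): F=GRYY U=WROG R=WBGB D=RRYO L=GYOB
After move 6 (U): U=OWGR F=WBYY R=WOGB B=GYWB L=GROB
Query: L face = GROB

Answer: G R O B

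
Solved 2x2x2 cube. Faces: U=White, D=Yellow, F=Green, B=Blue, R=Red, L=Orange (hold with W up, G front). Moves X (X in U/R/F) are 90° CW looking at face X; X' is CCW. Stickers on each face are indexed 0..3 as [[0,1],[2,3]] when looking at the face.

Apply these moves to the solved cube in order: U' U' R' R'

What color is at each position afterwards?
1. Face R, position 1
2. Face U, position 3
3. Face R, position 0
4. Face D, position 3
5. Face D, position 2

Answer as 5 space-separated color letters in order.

After move 1 (U'): U=WWWW F=OOGG R=GGRR B=RRBB L=BBOO
After move 2 (U'): U=WWWW F=BBGG R=OORR B=GGBB L=RROO
After move 3 (R'): R=OROR U=WBWG F=BWGW D=YBYG B=YGYB
After move 4 (R'): R=RROO U=WYWY F=BBGG D=YWYW B=GGBB
Query 1: R[1] = R
Query 2: U[3] = Y
Query 3: R[0] = R
Query 4: D[3] = W
Query 5: D[2] = Y

Answer: R Y R W Y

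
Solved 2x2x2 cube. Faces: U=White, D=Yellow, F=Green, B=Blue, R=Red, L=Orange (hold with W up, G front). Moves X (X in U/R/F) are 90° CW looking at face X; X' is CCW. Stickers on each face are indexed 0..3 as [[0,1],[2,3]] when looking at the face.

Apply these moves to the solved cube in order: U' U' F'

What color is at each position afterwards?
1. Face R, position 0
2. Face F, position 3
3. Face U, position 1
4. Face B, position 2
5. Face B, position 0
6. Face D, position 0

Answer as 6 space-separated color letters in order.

After move 1 (U'): U=WWWW F=OOGG R=GGRR B=RRBB L=BBOO
After move 2 (U'): U=WWWW F=BBGG R=OORR B=GGBB L=RROO
After move 3 (F'): F=BGBG U=WWOR R=YOYR D=ROYY L=RWOW
Query 1: R[0] = Y
Query 2: F[3] = G
Query 3: U[1] = W
Query 4: B[2] = B
Query 5: B[0] = G
Query 6: D[0] = R

Answer: Y G W B G R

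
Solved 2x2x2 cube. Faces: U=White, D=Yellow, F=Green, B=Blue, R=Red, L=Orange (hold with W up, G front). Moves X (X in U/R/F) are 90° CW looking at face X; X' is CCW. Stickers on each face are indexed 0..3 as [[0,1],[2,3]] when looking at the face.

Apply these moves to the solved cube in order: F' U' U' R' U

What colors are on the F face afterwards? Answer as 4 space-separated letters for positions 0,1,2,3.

After move 1 (F'): F=GGGG U=WWRR R=YRYR D=OOYY L=OWOW
After move 2 (U'): U=WRWR F=OWGG R=GGYR B=YRBB L=BBOW
After move 3 (U'): U=RRWW F=BBGG R=OWYR B=GGBB L=YROW
After move 4 (R'): R=WROY U=RBWG F=BRGW D=OBYG B=YGOB
After move 5 (U): U=WRGB F=WRGW R=YGOY B=YROB L=BROW
Query: F face = WRGW

Answer: W R G W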